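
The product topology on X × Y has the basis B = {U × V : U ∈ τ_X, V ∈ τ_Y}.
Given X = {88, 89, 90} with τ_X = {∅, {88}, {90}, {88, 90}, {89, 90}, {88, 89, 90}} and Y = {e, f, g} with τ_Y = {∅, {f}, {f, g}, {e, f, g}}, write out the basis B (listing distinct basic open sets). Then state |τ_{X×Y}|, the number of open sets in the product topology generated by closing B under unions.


Basis B = {∅ × ∅, {88} × {f}, {90} × {f}, {88} × {f, g}, {88, 90} × {f}, {89, 90} × {f}, {90} × {f, g}, {88} × {e, f, g}, {88, 89, 90} × {f}, {90} × {e, f, g}, {88, 90} × {f, g}, {89, 90} × {f, g}, {88, 90} × {e, f, g}, {88, 89, 90} × {f, g}, {89, 90} × {e, f, g}, {88, 89, 90} × {e, f, g}}; |τ_{X×Y}| = 40.

Enumerate products U × V with U ∈ τ_X, V ∈ τ_Y (deduplicated):
  ∅ × ∅ = {} (∅)
  {88} × {f} = {(88,f)}
  {90} × {f} = {(90,f)}
  {88} × {f, g} = {(88,f), (88,g)}
  {88, 90} × {f} = {(88,f), (90,f)}
  {89, 90} × {f} = {(89,f), (90,f)}
  {90} × {f, g} = {(90,f), (90,g)}
  {88} × {e, f, g} = {(88,e), (88,f), (88,g)}
  {88, 89, 90} × {f} = {(88,f), (89,f), (90,f)}
  {90} × {e, f, g} = {(90,e), (90,f), (90,g)}
  {88, 90} × {f, g} = {(88,f), (88,g), (90,f), (90,g)}
  {89, 90} × {f, g} = {(89,f), (89,g), (90,f), (90,g)}
  {88, 90} × {e, f, g} = {(88,e), (88,f), (88,g), (90,e), (90,f), (90,g)}
  {88, 89, 90} × {f, g} = {(88,f), (88,g), (89,f), (89,g), (90,f), (90,g)}
  {89, 90} × {e, f, g} = {(89,e), (89,f), (89,g), (90,e), (90,f), (90,g)}
  {88, 89, 90} × {e, f, g} = {(88,e), (88,f), (88,g), (89,e), (89,f), (89,g), (90,e), (90,f), (90,g)}
These 16 distinct sets form the basis B.
Close under arbitrary unions to get τ_{X×Y}; counting gives |τ_{X×Y}| = 40.


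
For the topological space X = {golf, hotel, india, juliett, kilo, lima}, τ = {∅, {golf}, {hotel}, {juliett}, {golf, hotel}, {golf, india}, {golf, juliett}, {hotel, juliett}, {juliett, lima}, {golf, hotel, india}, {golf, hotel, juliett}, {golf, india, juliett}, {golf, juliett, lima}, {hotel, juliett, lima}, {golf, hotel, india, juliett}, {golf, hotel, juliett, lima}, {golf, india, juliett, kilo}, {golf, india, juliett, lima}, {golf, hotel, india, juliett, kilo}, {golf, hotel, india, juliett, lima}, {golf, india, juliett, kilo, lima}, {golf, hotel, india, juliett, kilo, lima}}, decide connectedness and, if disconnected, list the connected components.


(X, τ) is disconnected; components = [{hotel}, {golf, india, juliett, kilo, lima}].

Find clopen sets (U ∈ τ with X ∖ U ∈ τ):
  U = ∅, X ∖ U = {golf, hotel, india, juliett, kilo, lima} — both open, so U is clopen.
  U = {hotel}, X ∖ U = {golf, india, juliett, kilo, lima} — both open, so U is clopen.
  U = {golf, india, juliett, kilo, lima}, X ∖ U = {hotel} — both open, so U is clopen.
  U = {golf, hotel, india, juliett, kilo, lima}, X ∖ U = ∅ — both open, so U is clopen.
Nontrivial clopen(s) exist: e.g. {hotel}. So (X, τ) is disconnected.
Compute connected components by grouping points that agree on all clopens:
  component: {hotel}
  component: {golf, india, juliett, kilo, lima}


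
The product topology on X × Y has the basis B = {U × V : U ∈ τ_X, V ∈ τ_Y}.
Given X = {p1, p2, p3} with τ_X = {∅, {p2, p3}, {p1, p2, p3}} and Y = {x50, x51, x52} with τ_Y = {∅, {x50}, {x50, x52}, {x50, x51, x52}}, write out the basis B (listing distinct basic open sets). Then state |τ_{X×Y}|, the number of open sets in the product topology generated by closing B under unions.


Basis B = {∅ × ∅, {p2, p3} × {x50}, {p1, p2, p3} × {x50}, {p2, p3} × {x50, x52}, {p1, p2, p3} × {x50, x52}, {p2, p3} × {x50, x51, x52}, {p1, p2, p3} × {x50, x51, x52}}; |τ_{X×Y}| = 10.

Enumerate products U × V with U ∈ τ_X, V ∈ τ_Y (deduplicated):
  ∅ × ∅ = {} (∅)
  {p2, p3} × {x50} = {(p2,x50), (p3,x50)}
  {p1, p2, p3} × {x50} = {(p1,x50), (p2,x50), (p3,x50)}
  {p2, p3} × {x50, x52} = {(p2,x50), (p2,x52), (p3,x50), (p3,x52)}
  {p1, p2, p3} × {x50, x52} = {(p1,x50), (p1,x52), (p2,x50), (p2,x52), (p3,x50), (p3,x52)}
  {p2, p3} × {x50, x51, x52} = {(p2,x50), (p2,x51), (p2,x52), (p3,x50), (p3,x51), (p3,x52)}
  {p1, p2, p3} × {x50, x51, x52} = {(p1,x50), (p1,x51), (p1,x52), (p2,x50), (p2,x51), (p2,x52), (p3,x50), (p3,x51), (p3,x52)}
These 7 distinct sets form the basis B.
Close under arbitrary unions to get τ_{X×Y}; counting gives |τ_{X×Y}| = 10.


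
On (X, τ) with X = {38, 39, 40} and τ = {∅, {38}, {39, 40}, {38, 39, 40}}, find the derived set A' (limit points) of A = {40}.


A' = {39}

For each x ∈ X, list the open sets U ∈ τ with x ∈ U, then check whether U ∩ (A ∖ {x}) ≠ ∅ for every such U.
  x = 38: open {38} ∋ x has {38} ∩ (A ∖ {38}) = ∅, so x is NOT a limit point.
  x = 39: opens ∋ x are {39, 40}, {38, 39, 40}; each meets A ∖ {39}, so x IS a limit point.
  x = 40: open {39, 40} ∋ x has {39, 40} ∩ (A ∖ {40}) = ∅, so x is NOT a limit point.
Collecting: A' = {39}.


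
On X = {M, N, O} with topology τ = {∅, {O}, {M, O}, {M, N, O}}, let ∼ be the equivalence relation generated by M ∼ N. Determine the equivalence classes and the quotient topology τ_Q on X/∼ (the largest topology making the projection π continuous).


X/∼ = {[M=N], [O]}; |τ_Q| = 3.

Equivalence classes: [M=N], [O].
Quotient map π: X → X/∼ sends M ↦ [M=N], N ↦ [M=N], O ↦ [O].
For each subset V ⊆ X/∼, compute π^{-1}(V) ⊆ X and check whether π^{-1}(V) ∈ τ. V is open in τ_Q iff π^{-1}(V) ∈ τ.
  V = {}: π^{-1}(V) = ∅ ∈ τ ✓.
  V = {[M=N]}: π^{-1}(V) = {M, N} ∉ τ ✗.
  V = {[O]}: π^{-1}(V) = {O} ∈ τ ✓.
  V = {[M=N], [O]}: π^{-1}(V) = {M, N, O} ∈ τ ✓.
Open sets in the quotient: τ_Q = {{}, {[O]}, {[M=N], [O]}} (3 elements).


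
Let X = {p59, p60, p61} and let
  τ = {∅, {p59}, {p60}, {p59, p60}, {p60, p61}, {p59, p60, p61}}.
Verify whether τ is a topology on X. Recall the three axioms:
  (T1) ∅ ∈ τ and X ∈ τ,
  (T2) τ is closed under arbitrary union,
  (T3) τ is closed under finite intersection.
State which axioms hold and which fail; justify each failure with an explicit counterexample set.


τ IS a topology on X.

Axiom (T1): ∅ ∈ τ? Yes; X ∈ τ? Yes.
Axiom (T2/T3): check pairwise unions and intersections of members of τ.
All pairwise intersections and unions checked — each lies in τ. Therefore τ satisfies (T1), (T2), (T3): it IS a topology on X.


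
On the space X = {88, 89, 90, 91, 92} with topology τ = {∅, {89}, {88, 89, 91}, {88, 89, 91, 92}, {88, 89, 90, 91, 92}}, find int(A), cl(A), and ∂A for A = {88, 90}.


int(A) = ∅, cl(A) = {88, 90, 91, 92}, ∂A = {88, 90, 91, 92}.

Closed sets in (X, τ) are complements of opens:
  closed(X, τ) = {∅, {90}, {90, 92}, {88, 90, 91, 92}, {88, 89, 90, 91, 92}}.
int(A) = ⋃ {U ∈ τ : U ⊆ A}. Opens contained in A: ∅.
Taking the union of these: int(A) = ∅.
cl(A) = ⋂ {C closed : A ⊆ C}. Closed sets containing A: {88, 90, 91, 92}, {88, 89, 90, 91, 92}.
Intersecting these: cl(A) = {88, 90, 91, 92}.
∂A = cl(A) ∖ int(A) = {88, 90, 91, 92} ∖ ∅ = {88, 90, 91, 92}.


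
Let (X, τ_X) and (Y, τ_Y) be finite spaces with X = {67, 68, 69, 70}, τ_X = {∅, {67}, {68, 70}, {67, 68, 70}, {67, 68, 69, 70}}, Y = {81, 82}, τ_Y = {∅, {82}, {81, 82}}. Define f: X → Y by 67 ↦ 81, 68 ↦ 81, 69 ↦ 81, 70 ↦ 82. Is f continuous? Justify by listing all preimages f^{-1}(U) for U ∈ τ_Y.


f is NOT continuous.

Compute f^{-1}(U) for each U ∈ τ_Y:
  U = ∅: f^{-1}(U) = ∅ ∈ τ_X ✓.
  U = {82}: f^{-1}(U) = {70} ∉ τ_X ✗.
  U = {81, 82}: f^{-1}(U) = {67, 68, 69, 70} ∈ τ_X ✓.
Found U = {82} with f^{-1}(U) = {70} not in τ_X. Therefore f is NOT continuous.


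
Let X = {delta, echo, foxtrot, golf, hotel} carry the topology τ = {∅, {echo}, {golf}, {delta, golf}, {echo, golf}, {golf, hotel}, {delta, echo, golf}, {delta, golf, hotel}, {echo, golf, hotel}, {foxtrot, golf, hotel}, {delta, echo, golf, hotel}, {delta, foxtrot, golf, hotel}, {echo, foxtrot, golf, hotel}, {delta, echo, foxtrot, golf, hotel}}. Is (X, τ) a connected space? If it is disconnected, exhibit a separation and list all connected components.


(X, τ) is disconnected; components = [{echo}, {delta, foxtrot, golf, hotel}].

Find clopen sets (U ∈ τ with X ∖ U ∈ τ):
  U = ∅, X ∖ U = {delta, echo, foxtrot, golf, hotel} — both open, so U is clopen.
  U = {echo}, X ∖ U = {delta, foxtrot, golf, hotel} — both open, so U is clopen.
  U = {delta, foxtrot, golf, hotel}, X ∖ U = {echo} — both open, so U is clopen.
  U = {delta, echo, foxtrot, golf, hotel}, X ∖ U = ∅ — both open, so U is clopen.
Nontrivial clopen(s) exist: e.g. {echo}. So (X, τ) is disconnected.
Compute connected components by grouping points that agree on all clopens:
  component: {echo}
  component: {delta, foxtrot, golf, hotel}


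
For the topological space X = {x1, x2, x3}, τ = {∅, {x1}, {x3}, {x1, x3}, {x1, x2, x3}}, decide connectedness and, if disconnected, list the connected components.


(X, τ) is connected.

Find clopen sets (U ∈ τ with X ∖ U ∈ τ):
  U = ∅, X ∖ U = {x1, x2, x3} — both open, so U is clopen.
  U = {x1, x2, x3}, X ∖ U = ∅ — both open, so U is clopen.
Only trivial clopens (∅ and X) exist, so (X, τ) is connected.
Compute connected components by grouping points that agree on all clopens:
  component: {x1, x2, x3}


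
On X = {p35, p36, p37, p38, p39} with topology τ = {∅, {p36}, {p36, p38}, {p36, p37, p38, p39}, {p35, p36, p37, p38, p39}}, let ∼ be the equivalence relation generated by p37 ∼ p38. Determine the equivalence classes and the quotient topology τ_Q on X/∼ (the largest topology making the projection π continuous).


X/∼ = {[p35], [p36], [p37=p38], [p39]}; |τ_Q| = 4.

Equivalence classes: [p35], [p36], [p37=p38], [p39].
Quotient map π: X → X/∼ sends p35 ↦ [p35], p36 ↦ [p36], p37 ↦ [p37=p38], p38 ↦ [p37=p38], p39 ↦ [p39].
For each subset V ⊆ X/∼, compute π^{-1}(V) ⊆ X and check whether π^{-1}(V) ∈ τ. V is open in τ_Q iff π^{-1}(V) ∈ τ.
  V = {}: π^{-1}(V) = ∅ ∈ τ ✓.
  V = {[p35]}: π^{-1}(V) = {p35} ∉ τ ✗.
  V = {[p36]}: π^{-1}(V) = {p36} ∈ τ ✓.
  V = {[p35], [p36]}: π^{-1}(V) = {p35, p36} ∉ τ ✗.
  V = {[p37=p38]}: π^{-1}(V) = {p37, p38} ∉ τ ✗.
  V = {[p35], [p37=p38]}: π^{-1}(V) = {p35, p37, p38} ∉ τ ✗.
  V = {[p36], [p37=p38]}: π^{-1}(V) = {p36, p37, p38} ∉ τ ✗.
  V = {[p35], [p36], [p37=p38]}: π^{-1}(V) = {p35, p36, p37, p38} ∉ τ ✗.
  V = {[p39]}: π^{-1}(V) = {p39} ∉ τ ✗.
  V = {[p35], [p39]}: π^{-1}(V) = {p35, p39} ∉ τ ✗.
  V = {[p36], [p39]}: π^{-1}(V) = {p36, p39} ∉ τ ✗.
  V = {[p35], [p36], [p39]}: π^{-1}(V) = {p35, p36, p39} ∉ τ ✗.
  V = {[p37=p38], [p39]}: π^{-1}(V) = {p37, p38, p39} ∉ τ ✗.
  V = {[p35], [p37=p38], [p39]}: π^{-1}(V) = {p35, p37, p38, p39} ∉ τ ✗.
  V = {[p36], [p37=p38], [p39]}: π^{-1}(V) = {p36, p37, p38, p39} ∈ τ ✓.
  V = {[p35], [p36], [p37=p38], [p39]}: π^{-1}(V) = {p35, p36, p37, p38, p39} ∈ τ ✓.
Open sets in the quotient: τ_Q = {{}, {[p36]}, {[p36], [p37=p38], [p39]}, {[p35], [p36], [p37=p38], [p39]}} (4 elements).


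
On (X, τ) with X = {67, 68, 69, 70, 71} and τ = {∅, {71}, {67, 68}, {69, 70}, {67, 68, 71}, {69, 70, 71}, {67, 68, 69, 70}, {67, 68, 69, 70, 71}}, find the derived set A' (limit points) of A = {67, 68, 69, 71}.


A' = {67, 68, 70}

For each x ∈ X, list the open sets U ∈ τ with x ∈ U, then check whether U ∩ (A ∖ {x}) ≠ ∅ for every such U.
  x = 67: opens ∋ x are {67, 68}, {67, 68, 71}, {67, 68, 69, 70}, {67, 68, 69, 70, 71}; each meets A ∖ {67}, so x IS a limit point.
  x = 68: opens ∋ x are {67, 68}, {67, 68, 71}, {67, 68, 69, 70}, {67, 68, 69, 70, 71}; each meets A ∖ {68}, so x IS a limit point.
  x = 69: open {69, 70} ∋ x has {69, 70} ∩ (A ∖ {69}) = ∅, so x is NOT a limit point.
  x = 70: opens ∋ x are {69, 70}, {69, 70, 71}, {67, 68, 69, 70}, {67, 68, 69, 70, 71}; each meets A ∖ {70}, so x IS a limit point.
  x = 71: open {71} ∋ x has {71} ∩ (A ∖ {71}) = ∅, so x is NOT a limit point.
Collecting: A' = {67, 68, 70}.


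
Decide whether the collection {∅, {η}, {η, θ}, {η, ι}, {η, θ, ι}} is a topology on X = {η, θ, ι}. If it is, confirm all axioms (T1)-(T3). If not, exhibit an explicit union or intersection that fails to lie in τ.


τ IS a topology on X.

Axiom (T1): ∅ ∈ τ? Yes; X ∈ τ? Yes.
Axiom (T2/T3): check pairwise unions and intersections of members of τ.
All pairwise intersections and unions checked — each lies in τ. Therefore τ satisfies (T1), (T2), (T3): it IS a topology on X.


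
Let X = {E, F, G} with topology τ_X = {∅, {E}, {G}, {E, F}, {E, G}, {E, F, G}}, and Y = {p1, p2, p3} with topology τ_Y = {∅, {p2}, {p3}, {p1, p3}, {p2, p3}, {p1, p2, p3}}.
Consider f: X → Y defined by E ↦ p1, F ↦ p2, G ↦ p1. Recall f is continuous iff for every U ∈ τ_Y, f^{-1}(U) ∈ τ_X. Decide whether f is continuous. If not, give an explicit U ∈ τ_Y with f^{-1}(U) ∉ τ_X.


f is NOT continuous.

Compute f^{-1}(U) for each U ∈ τ_Y:
  U = ∅: f^{-1}(U) = ∅ ∈ τ_X ✓.
  U = {p2}: f^{-1}(U) = {F} ∉ τ_X ✗.
  U = {p3}: f^{-1}(U) = ∅ ∈ τ_X ✓.
  U = {p1, p3}: f^{-1}(U) = {E, G} ∈ τ_X ✓.
  U = {p2, p3}: f^{-1}(U) = {F} ∉ τ_X ✗.
  U = {p1, p2, p3}: f^{-1}(U) = {E, F, G} ∈ τ_X ✓.
Found U = {p2} with f^{-1}(U) = {F} not in τ_X. Therefore f is NOT continuous.


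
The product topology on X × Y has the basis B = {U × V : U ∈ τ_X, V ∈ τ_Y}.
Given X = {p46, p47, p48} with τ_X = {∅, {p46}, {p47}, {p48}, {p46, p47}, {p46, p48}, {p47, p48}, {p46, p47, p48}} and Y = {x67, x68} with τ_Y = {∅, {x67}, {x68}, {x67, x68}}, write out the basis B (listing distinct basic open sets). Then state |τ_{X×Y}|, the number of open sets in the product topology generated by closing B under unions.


Basis B = {∅ × ∅, {p46} × {x67}, {p46} × {x68}, {p47} × {x67}, {p47} × {x68}, {p48} × {x67}, {p48} × {x68}, {p46} × {x67, x68}, {p46, p47} × {x67}, {p46, p48} × {x67}, {p46, p47} × {x68}, {p46, p48} × {x68}, {p47} × {x67, x68}, {p47, p48} × {x67}, {p47, p48} × {x68}, {p48} × {x67, x68}, {p46, p47, p48} × {x67}, {p46, p47, p48} × {x68}, {p46, p47} × {x67, x68}, {p46, p48} × {x67, x68}, {p47, p48} × {x67, x68}, {p46, p47, p48} × {x67, x68}}; |τ_{X×Y}| = 64.

Enumerate products U × V with U ∈ τ_X, V ∈ τ_Y (deduplicated):
  ∅ × ∅ = {} (∅)
  {p46} × {x67} = {(p46,x67)}
  {p46} × {x68} = {(p46,x68)}
  {p47} × {x67} = {(p47,x67)}
  {p47} × {x68} = {(p47,x68)}
  {p48} × {x67} = {(p48,x67)}
  {p48} × {x68} = {(p48,x68)}
  {p46} × {x67, x68} = {(p46,x67), (p46,x68)}
  {p46, p47} × {x67} = {(p46,x67), (p47,x67)}
  {p46, p48} × {x67} = {(p46,x67), (p48,x67)}
  {p46, p47} × {x68} = {(p46,x68), (p47,x68)}
  {p46, p48} × {x68} = {(p46,x68), (p48,x68)}
  {p47} × {x67, x68} = {(p47,x67), (p47,x68)}
  {p47, p48} × {x67} = {(p47,x67), (p48,x67)}
  {p47, p48} × {x68} = {(p47,x68), (p48,x68)}
  {p48} × {x67, x68} = {(p48,x67), (p48,x68)}
  {p46, p47, p48} × {x67} = {(p46,x67), (p47,x67), (p48,x67)}
  {p46, p47, p48} × {x68} = {(p46,x68), (p47,x68), (p48,x68)}
  {p46, p47} × {x67, x68} = {(p46,x67), (p46,x68), (p47,x67), (p47,x68)}
  {p46, p48} × {x67, x68} = {(p46,x67), (p46,x68), (p48,x67), (p48,x68)}
  {p47, p48} × {x67, x68} = {(p47,x67), (p47,x68), (p48,x67), (p48,x68)}
  {p46, p47, p48} × {x67, x68} = {(p46,x67), (p46,x68), (p47,x67), (p47,x68), (p48,x67), (p48,x68)}
These 22 distinct sets form the basis B.
Close under arbitrary unions to get τ_{X×Y}; counting gives |τ_{X×Y}| = 64.


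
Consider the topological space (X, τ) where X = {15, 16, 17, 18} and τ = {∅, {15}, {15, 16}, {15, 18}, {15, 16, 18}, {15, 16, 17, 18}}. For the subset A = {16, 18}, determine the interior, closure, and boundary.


int(A) = ∅, cl(A) = {16, 17, 18}, ∂A = {16, 17, 18}.

Closed sets in (X, τ) are complements of opens:
  closed(X, τ) = {∅, {17}, {16, 17}, {17, 18}, {16, 17, 18}, {15, 16, 17, 18}}.
int(A) = ⋃ {U ∈ τ : U ⊆ A}. Opens contained in A: ∅.
Taking the union of these: int(A) = ∅.
cl(A) = ⋂ {C closed : A ⊆ C}. Closed sets containing A: {16, 17, 18}, {15, 16, 17, 18}.
Intersecting these: cl(A) = {16, 17, 18}.
∂A = cl(A) ∖ int(A) = {16, 17, 18} ∖ ∅ = {16, 17, 18}.


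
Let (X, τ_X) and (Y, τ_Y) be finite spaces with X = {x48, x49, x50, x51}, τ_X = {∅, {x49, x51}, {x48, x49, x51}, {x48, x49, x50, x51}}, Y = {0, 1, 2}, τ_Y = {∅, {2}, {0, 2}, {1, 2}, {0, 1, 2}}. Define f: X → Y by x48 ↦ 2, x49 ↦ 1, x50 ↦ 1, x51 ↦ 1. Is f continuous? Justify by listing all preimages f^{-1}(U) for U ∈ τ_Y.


f is NOT continuous.

Compute f^{-1}(U) for each U ∈ τ_Y:
  U = ∅: f^{-1}(U) = ∅ ∈ τ_X ✓.
  U = {2}: f^{-1}(U) = {x48} ∉ τ_X ✗.
  U = {0, 2}: f^{-1}(U) = {x48} ∉ τ_X ✗.
  U = {1, 2}: f^{-1}(U) = {x48, x49, x50, x51} ∈ τ_X ✓.
  U = {0, 1, 2}: f^{-1}(U) = {x48, x49, x50, x51} ∈ τ_X ✓.
Found U = {2} with f^{-1}(U) = {x48} not in τ_X. Therefore f is NOT continuous.


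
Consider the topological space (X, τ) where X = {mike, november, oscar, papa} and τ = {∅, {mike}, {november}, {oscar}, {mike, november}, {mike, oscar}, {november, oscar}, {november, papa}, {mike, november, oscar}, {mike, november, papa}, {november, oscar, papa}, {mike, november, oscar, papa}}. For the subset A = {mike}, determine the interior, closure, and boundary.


int(A) = {mike}, cl(A) = {mike}, ∂A = ∅.

Closed sets in (X, τ) are complements of opens:
  closed(X, τ) = {∅, {mike}, {oscar}, {papa}, {mike, oscar}, {mike, papa}, {november, papa}, {oscar, papa}, {mike, november, papa}, {mike, oscar, papa}, {november, oscar, papa}, {mike, november, oscar, papa}}.
int(A) = ⋃ {U ∈ τ : U ⊆ A}. Opens contained in A: ∅, {mike}.
Taking the union of these: int(A) = {mike}.
cl(A) = ⋂ {C closed : A ⊆ C}. Closed sets containing A: {mike}, {mike, oscar}, {mike, papa}, {mike, november, papa}, {mike, oscar, papa}, {mike, november, oscar, papa}.
Intersecting these: cl(A) = {mike}.
∂A = cl(A) ∖ int(A) = {mike} ∖ {mike} = ∅.


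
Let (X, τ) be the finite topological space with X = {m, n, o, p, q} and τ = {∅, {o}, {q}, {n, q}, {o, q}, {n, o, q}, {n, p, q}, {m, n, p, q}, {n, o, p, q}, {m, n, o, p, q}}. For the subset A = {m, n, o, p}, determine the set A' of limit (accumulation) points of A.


A' = {m, p}

For each x ∈ X, list the open sets U ∈ τ with x ∈ U, then check whether U ∩ (A ∖ {x}) ≠ ∅ for every such U.
  x = m: opens ∋ x are {m, n, p, q}, {m, n, o, p, q}; each meets A ∖ {m}, so x IS a limit point.
  x = n: open {n, q} ∋ x has {n, q} ∩ (A ∖ {n}) = ∅, so x is NOT a limit point.
  x = o: open {o} ∋ x has {o} ∩ (A ∖ {o}) = ∅, so x is NOT a limit point.
  x = p: opens ∋ x are {n, p, q}, {m, n, p, q}, {n, o, p, q}, {m, n, o, p, q}; each meets A ∖ {p}, so x IS a limit point.
  x = q: open {q} ∋ x has {q} ∩ (A ∖ {q}) = ∅, so x is NOT a limit point.
Collecting: A' = {m, p}.


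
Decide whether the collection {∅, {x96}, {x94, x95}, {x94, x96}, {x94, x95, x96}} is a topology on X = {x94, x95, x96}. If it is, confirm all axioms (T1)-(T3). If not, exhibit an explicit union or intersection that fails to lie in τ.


τ is NOT a topology on X.

Axiom (T1): ∅ ∈ τ? Yes; X ∈ τ? Yes.
Axiom (T2/T3): check pairwise unions and intersections of members of τ.
Counterexample for (T3): {x94, x95} ∩ {x94, x96} = {x94} ∉ τ. Therefore τ is NOT a topology.


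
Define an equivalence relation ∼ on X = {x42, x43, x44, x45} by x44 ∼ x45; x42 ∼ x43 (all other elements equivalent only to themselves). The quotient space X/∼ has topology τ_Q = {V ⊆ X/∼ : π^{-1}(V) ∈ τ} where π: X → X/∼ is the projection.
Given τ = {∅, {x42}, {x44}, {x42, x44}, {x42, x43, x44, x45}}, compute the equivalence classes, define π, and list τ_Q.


X/∼ = {[x42=x43], [x44=x45]}; |τ_Q| = 2.

Equivalence classes: [x42=x43], [x44=x45].
Quotient map π: X → X/∼ sends x42 ↦ [x42=x43], x43 ↦ [x42=x43], x44 ↦ [x44=x45], x45 ↦ [x44=x45].
For each subset V ⊆ X/∼, compute π^{-1}(V) ⊆ X and check whether π^{-1}(V) ∈ τ. V is open in τ_Q iff π^{-1}(V) ∈ τ.
  V = {}: π^{-1}(V) = ∅ ∈ τ ✓.
  V = {[x42=x43]}: π^{-1}(V) = {x42, x43} ∉ τ ✗.
  V = {[x44=x45]}: π^{-1}(V) = {x44, x45} ∉ τ ✗.
  V = {[x42=x43], [x44=x45]}: π^{-1}(V) = {x42, x43, x44, x45} ∈ τ ✓.
Open sets in the quotient: τ_Q = {{}, {[x42=x43], [x44=x45]}} (2 elements).


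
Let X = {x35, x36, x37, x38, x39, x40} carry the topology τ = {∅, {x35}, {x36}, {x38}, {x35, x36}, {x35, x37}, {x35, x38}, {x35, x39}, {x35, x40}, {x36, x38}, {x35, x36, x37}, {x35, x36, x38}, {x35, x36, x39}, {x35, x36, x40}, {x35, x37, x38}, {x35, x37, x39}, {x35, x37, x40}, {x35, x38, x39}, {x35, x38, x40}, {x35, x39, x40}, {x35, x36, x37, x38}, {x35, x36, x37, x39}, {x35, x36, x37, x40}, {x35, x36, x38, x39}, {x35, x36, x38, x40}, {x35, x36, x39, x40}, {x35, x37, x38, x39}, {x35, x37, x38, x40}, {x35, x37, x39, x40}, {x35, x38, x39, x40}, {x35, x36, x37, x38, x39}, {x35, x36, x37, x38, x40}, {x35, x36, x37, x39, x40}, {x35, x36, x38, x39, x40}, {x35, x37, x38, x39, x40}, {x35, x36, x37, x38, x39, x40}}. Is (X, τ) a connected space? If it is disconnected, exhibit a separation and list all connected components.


(X, τ) is disconnected; components = [{x36}, {x38}, {x35, x37, x39, x40}].

Find clopen sets (U ∈ τ with X ∖ U ∈ τ):
  U = ∅, X ∖ U = {x35, x36, x37, x38, x39, x40} — both open, so U is clopen.
  U = {x36}, X ∖ U = {x35, x37, x38, x39, x40} — both open, so U is clopen.
  U = {x38}, X ∖ U = {x35, x36, x37, x39, x40} — both open, so U is clopen.
  U = {x36, x38}, X ∖ U = {x35, x37, x39, x40} — both open, so U is clopen.
  U = {x35, x37, x39, x40}, X ∖ U = {x36, x38} — both open, so U is clopen.
  U = {x35, x36, x37, x39, x40}, X ∖ U = {x38} — both open, so U is clopen.
  U = {x35, x37, x38, x39, x40}, X ∖ U = {x36} — both open, so U is clopen.
  U = {x35, x36, x37, x38, x39, x40}, X ∖ U = ∅ — both open, so U is clopen.
Nontrivial clopen(s) exist: e.g. {x36}. So (X, τ) is disconnected.
Compute connected components by grouping points that agree on all clopens:
  component: {x36}
  component: {x38}
  component: {x35, x37, x39, x40}


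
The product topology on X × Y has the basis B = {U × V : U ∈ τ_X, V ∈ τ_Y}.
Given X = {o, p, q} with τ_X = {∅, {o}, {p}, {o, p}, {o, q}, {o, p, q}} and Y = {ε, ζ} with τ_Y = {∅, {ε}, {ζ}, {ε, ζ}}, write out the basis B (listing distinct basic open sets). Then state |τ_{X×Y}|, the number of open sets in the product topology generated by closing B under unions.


Basis B = {∅ × ∅, {o} × {ε}, {o} × {ζ}, {p} × {ε}, {p} × {ζ}, {o} × {ε, ζ}, {o, p} × {ε}, {o, q} × {ε}, {o, p} × {ζ}, {o, q} × {ζ}, {p} × {ε, ζ}, {o, p, q} × {ε}, {o, p, q} × {ζ}, {o, p} × {ε, ζ}, {o, q} × {ε, ζ}, {o, p, q} × {ε, ζ}}; |τ_{X×Y}| = 36.

Enumerate products U × V with U ∈ τ_X, V ∈ τ_Y (deduplicated):
  ∅ × ∅ = {} (∅)
  {o} × {ε} = {(o,ε)}
  {o} × {ζ} = {(o,ζ)}
  {p} × {ε} = {(p,ε)}
  {p} × {ζ} = {(p,ζ)}
  {o} × {ε, ζ} = {(o,ε), (o,ζ)}
  {o, p} × {ε} = {(o,ε), (p,ε)}
  {o, q} × {ε} = {(o,ε), (q,ε)}
  {o, p} × {ζ} = {(o,ζ), (p,ζ)}
  {o, q} × {ζ} = {(o,ζ), (q,ζ)}
  {p} × {ε, ζ} = {(p,ε), (p,ζ)}
  {o, p, q} × {ε} = {(o,ε), (p,ε), (q,ε)}
  {o, p, q} × {ζ} = {(o,ζ), (p,ζ), (q,ζ)}
  {o, p} × {ε, ζ} = {(o,ε), (o,ζ), (p,ε), (p,ζ)}
  {o, q} × {ε, ζ} = {(o,ε), (o,ζ), (q,ε), (q,ζ)}
  {o, p, q} × {ε, ζ} = {(o,ε), (o,ζ), (p,ε), (p,ζ), (q,ε), (q,ζ)}
These 16 distinct sets form the basis B.
Close under arbitrary unions to get τ_{X×Y}; counting gives |τ_{X×Y}| = 36.


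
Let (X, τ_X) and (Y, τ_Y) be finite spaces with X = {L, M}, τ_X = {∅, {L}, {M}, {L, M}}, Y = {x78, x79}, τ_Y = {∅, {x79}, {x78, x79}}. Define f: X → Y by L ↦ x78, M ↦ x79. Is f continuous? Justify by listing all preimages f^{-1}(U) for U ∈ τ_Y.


f IS continuous.

Compute f^{-1}(U) for each U ∈ τ_Y:
  U = ∅: f^{-1}(U) = ∅ ∈ τ_X ✓.
  U = {x79}: f^{-1}(U) = {M} ∈ τ_X ✓.
  U = {x78, x79}: f^{-1}(U) = {L, M} ∈ τ_X ✓.
Every preimage lies in τ_X, so f IS continuous.


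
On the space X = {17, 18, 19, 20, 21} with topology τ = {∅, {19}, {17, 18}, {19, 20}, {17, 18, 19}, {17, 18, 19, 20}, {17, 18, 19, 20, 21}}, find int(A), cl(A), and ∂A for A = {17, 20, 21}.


int(A) = ∅, cl(A) = {17, 18, 20, 21}, ∂A = {17, 18, 20, 21}.

Closed sets in (X, τ) are complements of opens:
  closed(X, τ) = {∅, {21}, {20, 21}, {17, 18, 21}, {19, 20, 21}, {17, 18, 20, 21}, {17, 18, 19, 20, 21}}.
int(A) = ⋃ {U ∈ τ : U ⊆ A}. Opens contained in A: ∅.
Taking the union of these: int(A) = ∅.
cl(A) = ⋂ {C closed : A ⊆ C}. Closed sets containing A: {17, 18, 20, 21}, {17, 18, 19, 20, 21}.
Intersecting these: cl(A) = {17, 18, 20, 21}.
∂A = cl(A) ∖ int(A) = {17, 18, 20, 21} ∖ ∅ = {17, 18, 20, 21}.


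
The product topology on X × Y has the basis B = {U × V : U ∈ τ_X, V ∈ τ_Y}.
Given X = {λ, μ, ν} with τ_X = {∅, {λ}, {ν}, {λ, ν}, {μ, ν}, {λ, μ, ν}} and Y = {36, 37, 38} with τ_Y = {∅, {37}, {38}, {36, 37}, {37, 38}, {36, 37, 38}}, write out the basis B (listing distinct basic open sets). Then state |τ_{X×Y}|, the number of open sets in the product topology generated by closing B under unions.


Basis B = {∅ × ∅, {λ} × {37}, {λ} × {38}, {ν} × {37}, {ν} × {38}, {λ} × {36, 37}, {λ} × {37, 38}, {λ, ν} × {37}, {λ, ν} × {38}, {μ, ν} × {37}, {μ, ν} × {38}, {ν} × {36, 37}, {ν} × {37, 38}, {λ} × {36, 37, 38}, {λ, μ, ν} × {37}, {λ, μ, ν} × {38}, {ν} × {36, 37, 38}, {λ, ν} × {36, 37}, {λ, ν} × {37, 38}, {μ, ν} × {36, 37}, {μ, ν} × {37, 38}, {λ, ν} × {36, 37, 38}, {λ, μ, ν} × {36, 37}, {λ, μ, ν} × {37, 38}, {μ, ν} × {36, 37, 38}, {λ, μ, ν} × {36, 37, 38}}; |τ_{X×Y}| = 108.

Enumerate products U × V with U ∈ τ_X, V ∈ τ_Y (deduplicated):
  ∅ × ∅ = {} (∅)
  {λ} × {37} = {(λ,37)}
  {λ} × {38} = {(λ,38)}
  {ν} × {37} = {(ν,37)}
  {ν} × {38} = {(ν,38)}
  {λ} × {36, 37} = {(λ,36), (λ,37)}
  {λ} × {37, 38} = {(λ,37), (λ,38)}
  {λ, ν} × {37} = {(λ,37), (ν,37)}
  {λ, ν} × {38} = {(λ,38), (ν,38)}
  {μ, ν} × {37} = {(μ,37), (ν,37)}
  {μ, ν} × {38} = {(μ,38), (ν,38)}
  {ν} × {36, 37} = {(ν,36), (ν,37)}
  {ν} × {37, 38} = {(ν,37), (ν,38)}
  {λ} × {36, 37, 38} = {(λ,36), (λ,37), (λ,38)}
  {λ, μ, ν} × {37} = {(λ,37), (μ,37), (ν,37)}
  {λ, μ, ν} × {38} = {(λ,38), (μ,38), (ν,38)}
  {ν} × {36, 37, 38} = {(ν,36), (ν,37), (ν,38)}
  {λ, ν} × {36, 37} = {(λ,36), (λ,37), (ν,36), (ν,37)}
  {λ, ν} × {37, 38} = {(λ,37), (λ,38), (ν,37), (ν,38)}
  {μ, ν} × {36, 37} = {(μ,36), (μ,37), (ν,36), (ν,37)}
  {μ, ν} × {37, 38} = {(μ,37), (μ,38), (ν,37), (ν,38)}
  {λ, ν} × {36, 37, 38} = {(λ,36), (λ,37), (λ,38), (ν,36), (ν,37), (ν,38)}
  {λ, μ, ν} × {36, 37} = {(λ,36), (λ,37), (μ,36), (μ,37), (ν,36), (ν,37)}
  {λ, μ, ν} × {37, 38} = {(λ,37), (λ,38), (μ,37), (μ,38), (ν,37), (ν,38)}
  {μ, ν} × {36, 37, 38} = {(μ,36), (μ,37), (μ,38), (ν,36), (ν,37), (ν,38)}
  {λ, μ, ν} × {36, 37, 38} = {(λ,36), (λ,37), (λ,38), (μ,36), (μ,37), (μ,38), (ν,36), (ν,37), (ν,38)}
These 26 distinct sets form the basis B.
Close under arbitrary unions to get τ_{X×Y}; counting gives |τ_{X×Y}| = 108.


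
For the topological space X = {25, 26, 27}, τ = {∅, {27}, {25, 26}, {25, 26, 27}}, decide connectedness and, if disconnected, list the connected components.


(X, τ) is disconnected; components = [{27}, {25, 26}].

Find clopen sets (U ∈ τ with X ∖ U ∈ τ):
  U = ∅, X ∖ U = {25, 26, 27} — both open, so U is clopen.
  U = {27}, X ∖ U = {25, 26} — both open, so U is clopen.
  U = {25, 26}, X ∖ U = {27} — both open, so U is clopen.
  U = {25, 26, 27}, X ∖ U = ∅ — both open, so U is clopen.
Nontrivial clopen(s) exist: e.g. {27}. So (X, τ) is disconnected.
Compute connected components by grouping points that agree on all clopens:
  component: {27}
  component: {25, 26}


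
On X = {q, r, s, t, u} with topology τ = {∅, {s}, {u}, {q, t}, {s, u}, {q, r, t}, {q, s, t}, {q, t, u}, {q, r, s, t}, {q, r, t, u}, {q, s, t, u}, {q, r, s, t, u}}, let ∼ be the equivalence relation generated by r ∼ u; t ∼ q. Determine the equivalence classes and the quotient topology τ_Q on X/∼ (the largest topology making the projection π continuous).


X/∼ = {[q=t], [r=u], [s]}; |τ_Q| = 6.

Equivalence classes: [q=t], [r=u], [s].
Quotient map π: X → X/∼ sends q ↦ [q=t], r ↦ [r=u], s ↦ [s], t ↦ [q=t], u ↦ [r=u].
For each subset V ⊆ X/∼, compute π^{-1}(V) ⊆ X and check whether π^{-1}(V) ∈ τ. V is open in τ_Q iff π^{-1}(V) ∈ τ.
  V = {}: π^{-1}(V) = ∅ ∈ τ ✓.
  V = {[q=t]}: π^{-1}(V) = {q, t} ∈ τ ✓.
  V = {[r=u]}: π^{-1}(V) = {r, u} ∉ τ ✗.
  V = {[q=t], [r=u]}: π^{-1}(V) = {q, r, t, u} ∈ τ ✓.
  V = {[s]}: π^{-1}(V) = {s} ∈ τ ✓.
  V = {[q=t], [s]}: π^{-1}(V) = {q, s, t} ∈ τ ✓.
  V = {[r=u], [s]}: π^{-1}(V) = {r, s, u} ∉ τ ✗.
  V = {[q=t], [r=u], [s]}: π^{-1}(V) = {q, r, s, t, u} ∈ τ ✓.
Open sets in the quotient: τ_Q = {{}, {[q=t]}, {[q=t], [r=u]}, {[s]}, {[q=t], [s]}, {[q=t], [r=u], [s]}} (6 elements).


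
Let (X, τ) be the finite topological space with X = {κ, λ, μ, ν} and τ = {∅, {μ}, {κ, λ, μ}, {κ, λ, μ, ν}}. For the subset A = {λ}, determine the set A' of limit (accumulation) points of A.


A' = {κ, ν}

For each x ∈ X, list the open sets U ∈ τ with x ∈ U, then check whether U ∩ (A ∖ {x}) ≠ ∅ for every such U.
  x = κ: opens ∋ x are {κ, λ, μ}, {κ, λ, μ, ν}; each meets A ∖ {κ}, so x IS a limit point.
  x = λ: open {κ, λ, μ} ∋ x has {κ, λ, μ} ∩ (A ∖ {λ}) = ∅, so x is NOT a limit point.
  x = μ: open {μ} ∋ x has {μ} ∩ (A ∖ {μ}) = ∅, so x is NOT a limit point.
  x = ν: opens ∋ x are {κ, λ, μ, ν}; each meets A ∖ {ν}, so x IS a limit point.
Collecting: A' = {κ, ν}.


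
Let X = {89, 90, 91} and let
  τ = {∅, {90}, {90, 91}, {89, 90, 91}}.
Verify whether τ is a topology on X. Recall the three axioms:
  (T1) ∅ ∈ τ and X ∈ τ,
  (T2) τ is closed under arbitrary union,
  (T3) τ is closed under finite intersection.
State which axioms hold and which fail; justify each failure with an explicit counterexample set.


τ IS a topology on X.

Axiom (T1): ∅ ∈ τ? Yes; X ∈ τ? Yes.
Axiom (T2/T3): check pairwise unions and intersections of members of τ.
All pairwise intersections and unions checked — each lies in τ. Therefore τ satisfies (T1), (T2), (T3): it IS a topology on X.


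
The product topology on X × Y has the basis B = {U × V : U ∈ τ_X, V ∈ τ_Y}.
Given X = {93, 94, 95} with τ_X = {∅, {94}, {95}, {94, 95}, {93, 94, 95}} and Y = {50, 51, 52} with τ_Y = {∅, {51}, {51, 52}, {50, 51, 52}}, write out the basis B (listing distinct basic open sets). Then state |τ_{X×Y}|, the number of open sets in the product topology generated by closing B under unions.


Basis B = {∅ × ∅, {94} × {51}, {95} × {51}, {94} × {51, 52}, {94, 95} × {51}, {95} × {51, 52}, {93, 94, 95} × {51}, {94} × {50, 51, 52}, {95} × {50, 51, 52}, {94, 95} × {51, 52}, {93, 94, 95} × {51, 52}, {94, 95} × {50, 51, 52}, {93, 94, 95} × {50, 51, 52}}; |τ_{X×Y}| = 30.

Enumerate products U × V with U ∈ τ_X, V ∈ τ_Y (deduplicated):
  ∅ × ∅ = {} (∅)
  {94} × {51} = {(94,51)}
  {95} × {51} = {(95,51)}
  {94} × {51, 52} = {(94,51), (94,52)}
  {94, 95} × {51} = {(94,51), (95,51)}
  {95} × {51, 52} = {(95,51), (95,52)}
  {93, 94, 95} × {51} = {(93,51), (94,51), (95,51)}
  {94} × {50, 51, 52} = {(94,50), (94,51), (94,52)}
  {95} × {50, 51, 52} = {(95,50), (95,51), (95,52)}
  {94, 95} × {51, 52} = {(94,51), (94,52), (95,51), (95,52)}
  {93, 94, 95} × {51, 52} = {(93,51), (93,52), (94,51), (94,52), (95,51), (95,52)}
  {94, 95} × {50, 51, 52} = {(94,50), (94,51), (94,52), (95,50), (95,51), (95,52)}
  {93, 94, 95} × {50, 51, 52} = {(93,50), (93,51), (93,52), (94,50), (94,51), (94,52), (95,50), (95,51), (95,52)}
These 13 distinct sets form the basis B.
Close under arbitrary unions to get τ_{X×Y}; counting gives |τ_{X×Y}| = 30.


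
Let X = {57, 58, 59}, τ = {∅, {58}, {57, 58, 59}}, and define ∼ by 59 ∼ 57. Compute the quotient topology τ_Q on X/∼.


X/∼ = {[57=59], [58]}; |τ_Q| = 3.

Equivalence classes: [57=59], [58].
Quotient map π: X → X/∼ sends 57 ↦ [57=59], 58 ↦ [58], 59 ↦ [57=59].
For each subset V ⊆ X/∼, compute π^{-1}(V) ⊆ X and check whether π^{-1}(V) ∈ τ. V is open in τ_Q iff π^{-1}(V) ∈ τ.
  V = {}: π^{-1}(V) = ∅ ∈ τ ✓.
  V = {[57=59]}: π^{-1}(V) = {57, 59} ∉ τ ✗.
  V = {[58]}: π^{-1}(V) = {58} ∈ τ ✓.
  V = {[57=59], [58]}: π^{-1}(V) = {57, 58, 59} ∈ τ ✓.
Open sets in the quotient: τ_Q = {{}, {[58]}, {[57=59], [58]}} (3 elements).


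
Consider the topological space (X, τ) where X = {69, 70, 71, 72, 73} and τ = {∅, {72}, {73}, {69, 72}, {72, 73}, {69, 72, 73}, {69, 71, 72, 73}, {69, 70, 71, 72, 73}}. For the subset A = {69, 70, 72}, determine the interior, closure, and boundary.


int(A) = {69, 72}, cl(A) = {69, 70, 71, 72}, ∂A = {70, 71}.

Closed sets in (X, τ) are complements of opens:
  closed(X, τ) = {∅, {70}, {70, 71}, {69, 70, 71}, {70, 71, 73}, {69, 70, 71, 72}, {69, 70, 71, 73}, {69, 70, 71, 72, 73}}.
int(A) = ⋃ {U ∈ τ : U ⊆ A}. Opens contained in A: ∅, {72}, {69, 72}.
Taking the union of these: int(A) = {69, 72}.
cl(A) = ⋂ {C closed : A ⊆ C}. Closed sets containing A: {69, 70, 71, 72}, {69, 70, 71, 72, 73}.
Intersecting these: cl(A) = {69, 70, 71, 72}.
∂A = cl(A) ∖ int(A) = {69, 70, 71, 72} ∖ {69, 72} = {70, 71}.


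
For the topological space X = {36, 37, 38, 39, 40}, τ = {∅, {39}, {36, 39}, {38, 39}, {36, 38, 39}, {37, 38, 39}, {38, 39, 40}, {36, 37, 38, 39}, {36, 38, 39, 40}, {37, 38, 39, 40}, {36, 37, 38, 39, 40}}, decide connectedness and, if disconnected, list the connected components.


(X, τ) is connected.

Find clopen sets (U ∈ τ with X ∖ U ∈ τ):
  U = ∅, X ∖ U = {36, 37, 38, 39, 40} — both open, so U is clopen.
  U = {36, 37, 38, 39, 40}, X ∖ U = ∅ — both open, so U is clopen.
Only trivial clopens (∅ and X) exist, so (X, τ) is connected.
Compute connected components by grouping points that agree on all clopens:
  component: {36, 37, 38, 39, 40}


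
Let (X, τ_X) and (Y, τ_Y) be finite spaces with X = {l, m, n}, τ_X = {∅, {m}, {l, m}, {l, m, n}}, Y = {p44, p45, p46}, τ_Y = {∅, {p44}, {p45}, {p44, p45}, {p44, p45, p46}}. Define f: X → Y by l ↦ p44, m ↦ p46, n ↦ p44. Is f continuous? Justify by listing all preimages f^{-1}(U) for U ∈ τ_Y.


f is NOT continuous.

Compute f^{-1}(U) for each U ∈ τ_Y:
  U = ∅: f^{-1}(U) = ∅ ∈ τ_X ✓.
  U = {p44}: f^{-1}(U) = {l, n} ∉ τ_X ✗.
  U = {p45}: f^{-1}(U) = ∅ ∈ τ_X ✓.
  U = {p44, p45}: f^{-1}(U) = {l, n} ∉ τ_X ✗.
  U = {p44, p45, p46}: f^{-1}(U) = {l, m, n} ∈ τ_X ✓.
Found U = {p44} with f^{-1}(U) = {l, n} not in τ_X. Therefore f is NOT continuous.


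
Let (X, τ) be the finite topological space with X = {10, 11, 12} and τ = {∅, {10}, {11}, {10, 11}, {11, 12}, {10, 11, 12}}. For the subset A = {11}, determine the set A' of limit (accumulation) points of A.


A' = {12}

For each x ∈ X, list the open sets U ∈ τ with x ∈ U, then check whether U ∩ (A ∖ {x}) ≠ ∅ for every such U.
  x = 10: open {10} ∋ x has {10} ∩ (A ∖ {10}) = ∅, so x is NOT a limit point.
  x = 11: open {11} ∋ x has {11} ∩ (A ∖ {11}) = ∅, so x is NOT a limit point.
  x = 12: opens ∋ x are {11, 12}, {10, 11, 12}; each meets A ∖ {12}, so x IS a limit point.
Collecting: A' = {12}.


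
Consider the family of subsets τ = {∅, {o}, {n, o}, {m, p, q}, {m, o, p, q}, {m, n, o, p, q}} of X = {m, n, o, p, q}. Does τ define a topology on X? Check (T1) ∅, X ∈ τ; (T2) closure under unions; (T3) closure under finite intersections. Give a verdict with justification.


τ IS a topology on X.

Axiom (T1): ∅ ∈ τ? Yes; X ∈ τ? Yes.
Axiom (T2/T3): check pairwise unions and intersections of members of τ.
All pairwise intersections and unions checked — each lies in τ. Therefore τ satisfies (T1), (T2), (T3): it IS a topology on X.


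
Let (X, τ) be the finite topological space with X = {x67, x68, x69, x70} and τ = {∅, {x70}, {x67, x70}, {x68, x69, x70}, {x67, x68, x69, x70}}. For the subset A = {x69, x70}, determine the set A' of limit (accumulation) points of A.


A' = {x67, x68, x69}

For each x ∈ X, list the open sets U ∈ τ with x ∈ U, then check whether U ∩ (A ∖ {x}) ≠ ∅ for every such U.
  x = x67: opens ∋ x are {x67, x70}, {x67, x68, x69, x70}; each meets A ∖ {x67}, so x IS a limit point.
  x = x68: opens ∋ x are {x68, x69, x70}, {x67, x68, x69, x70}; each meets A ∖ {x68}, so x IS a limit point.
  x = x69: opens ∋ x are {x68, x69, x70}, {x67, x68, x69, x70}; each meets A ∖ {x69}, so x IS a limit point.
  x = x70: open {x70} ∋ x has {x70} ∩ (A ∖ {x70}) = ∅, so x is NOT a limit point.
Collecting: A' = {x67, x68, x69}.


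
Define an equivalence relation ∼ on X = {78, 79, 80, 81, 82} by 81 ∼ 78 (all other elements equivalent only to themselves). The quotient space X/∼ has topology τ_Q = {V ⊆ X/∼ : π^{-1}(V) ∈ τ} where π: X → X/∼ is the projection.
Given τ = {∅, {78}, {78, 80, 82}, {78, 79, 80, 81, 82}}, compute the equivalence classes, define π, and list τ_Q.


X/∼ = {[78=81], [79], [80], [82]}; |τ_Q| = 2.

Equivalence classes: [78=81], [79], [80], [82].
Quotient map π: X → X/∼ sends 78 ↦ [78=81], 79 ↦ [79], 80 ↦ [80], 81 ↦ [78=81], 82 ↦ [82].
For each subset V ⊆ X/∼, compute π^{-1}(V) ⊆ X and check whether π^{-1}(V) ∈ τ. V is open in τ_Q iff π^{-1}(V) ∈ τ.
  V = {}: π^{-1}(V) = ∅ ∈ τ ✓.
  V = {[78=81]}: π^{-1}(V) = {78, 81} ∉ τ ✗.
  V = {[79]}: π^{-1}(V) = {79} ∉ τ ✗.
  V = {[78=81], [79]}: π^{-1}(V) = {78, 79, 81} ∉ τ ✗.
  V = {[80]}: π^{-1}(V) = {80} ∉ τ ✗.
  V = {[78=81], [80]}: π^{-1}(V) = {78, 80, 81} ∉ τ ✗.
  V = {[79], [80]}: π^{-1}(V) = {79, 80} ∉ τ ✗.
  V = {[78=81], [79], [80]}: π^{-1}(V) = {78, 79, 80, 81} ∉ τ ✗.
  V = {[82]}: π^{-1}(V) = {82} ∉ τ ✗.
  V = {[78=81], [82]}: π^{-1}(V) = {78, 81, 82} ∉ τ ✗.
  V = {[79], [82]}: π^{-1}(V) = {79, 82} ∉ τ ✗.
  V = {[78=81], [79], [82]}: π^{-1}(V) = {78, 79, 81, 82} ∉ τ ✗.
  V = {[80], [82]}: π^{-1}(V) = {80, 82} ∉ τ ✗.
  V = {[78=81], [80], [82]}: π^{-1}(V) = {78, 80, 81, 82} ∉ τ ✗.
  V = {[79], [80], [82]}: π^{-1}(V) = {79, 80, 82} ∉ τ ✗.
  V = {[78=81], [79], [80], [82]}: π^{-1}(V) = {78, 79, 80, 81, 82} ∈ τ ✓.
Open sets in the quotient: τ_Q = {{}, {[78=81], [79], [80], [82]}} (2 elements).


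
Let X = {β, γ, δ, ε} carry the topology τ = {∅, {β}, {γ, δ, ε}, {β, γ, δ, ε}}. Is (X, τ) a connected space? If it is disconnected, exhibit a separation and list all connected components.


(X, τ) is disconnected; components = [{β}, {γ, δ, ε}].

Find clopen sets (U ∈ τ with X ∖ U ∈ τ):
  U = ∅, X ∖ U = {β, γ, δ, ε} — both open, so U is clopen.
  U = {β}, X ∖ U = {γ, δ, ε} — both open, so U is clopen.
  U = {γ, δ, ε}, X ∖ U = {β} — both open, so U is clopen.
  U = {β, γ, δ, ε}, X ∖ U = ∅ — both open, so U is clopen.
Nontrivial clopen(s) exist: e.g. {β}. So (X, τ) is disconnected.
Compute connected components by grouping points that agree on all clopens:
  component: {β}
  component: {γ, δ, ε}


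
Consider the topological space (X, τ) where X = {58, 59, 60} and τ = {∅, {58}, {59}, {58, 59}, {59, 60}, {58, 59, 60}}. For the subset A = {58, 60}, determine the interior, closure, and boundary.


int(A) = {58}, cl(A) = {58, 60}, ∂A = {60}.

Closed sets in (X, τ) are complements of opens:
  closed(X, τ) = {∅, {58}, {60}, {58, 60}, {59, 60}, {58, 59, 60}}.
int(A) = ⋃ {U ∈ τ : U ⊆ A}. Opens contained in A: ∅, {58}.
Taking the union of these: int(A) = {58}.
cl(A) = ⋂ {C closed : A ⊆ C}. Closed sets containing A: {58, 60}, {58, 59, 60}.
Intersecting these: cl(A) = {58, 60}.
∂A = cl(A) ∖ int(A) = {58, 60} ∖ {58} = {60}.
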